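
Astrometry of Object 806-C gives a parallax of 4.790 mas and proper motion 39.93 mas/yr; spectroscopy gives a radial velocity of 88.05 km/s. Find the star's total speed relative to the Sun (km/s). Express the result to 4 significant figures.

d = 1/p = 1/0.004790″ = 208.77 pc.
μ = 39.93 mas/yr = 0.03993 ″/yr.
v_t = 4.740 μ d = 4.740 × 0.03993 × 208.77 = 39.514 km/s.
v = √(v_r² + v_t²) = √(88.05² + 39.514²) = √9314.16 = 96.51 km/s.

96.51 km/s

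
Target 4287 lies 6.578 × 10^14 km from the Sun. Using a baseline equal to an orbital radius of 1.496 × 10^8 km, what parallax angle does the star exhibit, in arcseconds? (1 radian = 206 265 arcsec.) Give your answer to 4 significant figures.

0.04691 arcsec

θ ≈ B/d = (1.496 × 10^8) / (6.578 × 10^14) = 2.2742 × 10^-7 rad.
In arcseconds: 2.2742 × 10^-7 × 206265 = 0.046909″.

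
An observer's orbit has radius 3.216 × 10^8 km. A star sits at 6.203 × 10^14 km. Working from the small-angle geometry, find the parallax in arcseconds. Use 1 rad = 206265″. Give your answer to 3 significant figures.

0.107 arcsec

θ ≈ B/d = (3.216 × 10^8) / (6.203 × 10^14) = 5.1846 × 10^-7 rad.
In arcseconds: 5.1846 × 10^-7 × 206265 = 0.10694″.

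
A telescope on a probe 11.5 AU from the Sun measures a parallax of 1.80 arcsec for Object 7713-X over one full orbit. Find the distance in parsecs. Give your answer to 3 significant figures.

With baseline B (in AU) and parallax p (in arcsec), d = B/p parsecs.
d = 11.5 / 1.80 = 6.3889 pc.

6.39 pc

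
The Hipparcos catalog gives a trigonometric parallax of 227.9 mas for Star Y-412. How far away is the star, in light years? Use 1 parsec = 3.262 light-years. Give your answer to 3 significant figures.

p = 227.9 mas = 0.2279 arcsec.
d = 1/p = 1/0.2279 = 4.3879 pc.
In light-years: 4.3879 × 3.262 = 14.313 ly.

14.3 light years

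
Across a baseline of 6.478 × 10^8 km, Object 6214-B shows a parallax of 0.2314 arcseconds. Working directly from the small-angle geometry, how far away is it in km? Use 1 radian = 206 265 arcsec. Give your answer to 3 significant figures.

5.77 × 10^14 km

θ = 0.2314″ = 0.2314/206265 = 1.1219 × 10^-6 rad.
d = B/θ = (6.478 × 10^8) / (1.1219 × 10^-6) = 5.7741 × 10^14 km.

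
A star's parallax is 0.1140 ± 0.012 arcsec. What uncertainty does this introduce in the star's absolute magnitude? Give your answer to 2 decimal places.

M = m − 5 log₁₀ d + 5 = m + 5 log₁₀ p + 5, so ∂M/∂p = 5/(p ln 10).
σ_M = (5/ln 10) · (σ_p/p) = 2.1715 × 0.012/0.1140 = 2.1715 × 0.10526 = 0.22857.

σ_M = 0.23 mag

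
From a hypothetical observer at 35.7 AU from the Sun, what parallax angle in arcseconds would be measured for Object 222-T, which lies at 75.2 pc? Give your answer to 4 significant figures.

p (arcsec) = B (AU) / d (pc).
p = 35.7 / 75.2 = 0.47473 arcsec.

0.4747 arcsec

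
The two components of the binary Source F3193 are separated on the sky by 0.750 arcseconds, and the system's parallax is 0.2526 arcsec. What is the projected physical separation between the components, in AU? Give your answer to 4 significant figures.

d = 1/p = 1/0.2526″ = 3.9588 pc.
At distance d (pc), an angle of θ arcsec spans θ·d AU: s = 0.750 × 3.9588 = 2.9691 AU.

2.969 AU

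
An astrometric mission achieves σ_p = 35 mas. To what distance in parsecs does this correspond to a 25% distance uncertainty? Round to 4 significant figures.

σ_d/d = σ_p/p, so the condition is σ_p/p ≤ 0.25, i.e. p ≥ σ_p/0.25.
p_min = 35/0.25 = 140 mas = 0.14 arcsec.
d_max = 1/p_min = 1/0.14 = 7.1429 pc.

7.143 pc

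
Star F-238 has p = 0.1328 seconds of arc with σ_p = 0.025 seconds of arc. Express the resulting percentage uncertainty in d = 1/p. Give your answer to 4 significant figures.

18.83%

For d = 1/p, |σ_d/d| = |σ_p/p|.
σ_p/p = 0.025 / 0.1328 = 0.18825 = 18.825%.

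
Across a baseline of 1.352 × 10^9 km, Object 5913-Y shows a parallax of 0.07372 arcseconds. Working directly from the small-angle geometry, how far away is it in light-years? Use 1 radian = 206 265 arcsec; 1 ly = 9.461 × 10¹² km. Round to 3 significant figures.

400 ly

θ = 0.07372″ = 0.07372/206265 = 3.5740 × 10^-7 rad.
d = B/θ = (1.352 × 10^9) / (3.5740 × 10^-7) = 3.7829 × 10^15 km = (3.7829 × 10^15) / (9.461 × 10^12) ly = 399.84 ly.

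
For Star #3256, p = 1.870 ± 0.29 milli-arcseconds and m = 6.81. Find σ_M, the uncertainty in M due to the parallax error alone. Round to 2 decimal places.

σ_M = 0.34 mag

M = m − 5 log₁₀ d + 5 = m + 5 log₁₀ p + 5, so ∂M/∂p = 5/(p ln 10).
σ_M = (5/ln 10) · (σ_p/p) = 2.1715 × 0.29/1.870 = 2.1715 × 0.15508 = 0.33676.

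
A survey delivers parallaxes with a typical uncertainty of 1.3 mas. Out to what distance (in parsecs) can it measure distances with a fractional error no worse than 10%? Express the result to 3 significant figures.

σ_d/d = σ_p/p, so the condition is σ_p/p ≤ 0.10, i.e. p ≥ σ_p/0.10.
p_min = 1.3/0.10 = 13 mas = 0.013 arcsec.
d_max = 1/p_min = 1/0.013 = 76.923 pc.

76.9 pc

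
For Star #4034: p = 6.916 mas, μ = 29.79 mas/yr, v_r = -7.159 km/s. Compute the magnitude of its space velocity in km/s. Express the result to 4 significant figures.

21.64 km/s

d = 1/p = 1/0.006916″ = 144.59 pc.
μ = 29.79 mas/yr = 0.02979 ″/yr.
v_t = 4.740 μ d = 4.740 × 0.02979 × 144.59 = 20.417 km/s.
v = √(v_r² + v_t²) = √((-7.159)² + 20.417²) = √468.105 = 21.636 km/s.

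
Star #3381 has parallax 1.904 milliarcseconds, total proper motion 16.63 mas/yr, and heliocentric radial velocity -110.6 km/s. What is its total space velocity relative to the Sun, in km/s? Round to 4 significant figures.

118.1 km/s

d = 1/p = 1/0.001904″ = 525.21 pc.
μ = 16.63 mas/yr = 0.01663 ″/yr.
v_t = 4.740 μ d = 4.740 × 0.01663 × 525.21 = 41.4 km/s.
v = √(v_r² + v_t²) = √((-110.6)² + 41.4²) = √13946.3 = 118.09 km/s.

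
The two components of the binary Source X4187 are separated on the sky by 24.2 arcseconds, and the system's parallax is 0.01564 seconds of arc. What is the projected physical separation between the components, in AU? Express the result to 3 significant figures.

1550 AU

d = 1/p = 1/0.01564″ = 63.939 pc.
At distance d (pc), an angle of θ arcsec spans θ·d AU: s = 24.2 × 63.939 = 1547.3 AU.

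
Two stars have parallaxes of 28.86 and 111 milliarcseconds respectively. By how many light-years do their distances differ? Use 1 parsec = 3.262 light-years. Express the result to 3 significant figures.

83.6 ly

d_A = 1/0.02886″ = 34.65 pc; d_B = 1/0.1110″ = 9.009 pc.
|d_B − d_A| = |9.009 − 34.65| = 25.641 pc = 25.641 × 3.262 ly = 83.641 ly.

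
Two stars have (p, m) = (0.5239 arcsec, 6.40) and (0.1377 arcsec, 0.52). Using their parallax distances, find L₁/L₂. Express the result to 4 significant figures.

d₁ = 1/p₁ = 1/0.5239″ = 1.9088 pc; d₂ = 1/p₂ = 1/0.1377″ = 7.2622 pc.
M₁ = m₁ − 5 log₁₀ d₁ + 5 = 6.40 − 1.4038 + 5 = 9.9962.
M₂ = 0.52 − 4.3053 + 5 = 1.2147.
L₁/L₂ = 10^(0.4(M₂ − M₁)) = 10^(0.4 × (-8.7815)) = 10^(-3.51260) = 0.00030718.

L₁/L₂ = 0.0003072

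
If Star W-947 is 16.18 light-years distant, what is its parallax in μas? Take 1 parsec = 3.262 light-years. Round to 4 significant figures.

201600 μas

d = 16.18 ly ÷ 3.262 = 4.9601 pc.
p = 1/d = 1/4.9601 = 0.20161 arcsec.
= 0.20161 × 10⁶ = 2.0161 × 10^5 μas.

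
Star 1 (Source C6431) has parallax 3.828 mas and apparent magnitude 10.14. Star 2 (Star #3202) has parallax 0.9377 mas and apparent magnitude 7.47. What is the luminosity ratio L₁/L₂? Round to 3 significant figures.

L₁/L₂ = 0.00513

d₁ = 1/p₁ = 1/0.003828″ = 261.23 pc; d₂ = 1/p₂ = 1/0.0009377″ = 1066.4 pc.
M₁ = m₁ − 5 log₁₀ d₁ + 5 = 10.14 − 12.0851 + 5 = 3.0549.
M₂ = 7.47 − 15.1396 + 5 = -2.6696.
L₁/L₂ = 10^(0.4(M₂ − M₁)) = 10^(0.4 × (-5.7245)) = 10^(-2.28980) = 0.005131.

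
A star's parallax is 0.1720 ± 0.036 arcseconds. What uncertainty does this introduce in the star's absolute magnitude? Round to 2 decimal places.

M = m − 5 log₁₀ d + 5 = m + 5 log₁₀ p + 5, so ∂M/∂p = 5/(p ln 10).
σ_M = (5/ln 10) · (σ_p/p) = 2.1715 × 0.036/0.1720 = 2.1715 × 0.2093 = 0.45449.

σ_M = 0.45 mag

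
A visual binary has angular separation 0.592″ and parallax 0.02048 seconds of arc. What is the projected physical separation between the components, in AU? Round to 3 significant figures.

28.9 AU

d = 1/p = 1/0.02048″ = 48.828 pc.
At distance d (pc), an angle of θ arcsec spans θ·d AU: s = 0.592 × 48.828 = 28.906 AU.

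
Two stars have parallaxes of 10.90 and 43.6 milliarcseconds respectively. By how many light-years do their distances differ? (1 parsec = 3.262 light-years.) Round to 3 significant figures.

224 ly

d_A = 1/0.01090″ = 91.743 pc; d_B = 1/0.04360″ = 22.936 pc.
|d_B − d_A| = |22.936 − 91.743| = 68.807 pc = 68.807 × 3.262 ly = 224.45 ly.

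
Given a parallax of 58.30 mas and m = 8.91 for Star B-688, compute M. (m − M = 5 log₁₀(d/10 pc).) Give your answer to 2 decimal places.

M = 7.74

d = 1/p = 1/0.05830″ = 17.153 pc.
m − M = 5 log₁₀(17.153) − 5 = 6.1717 − 5 = 1.1717.
M = m − (m − M) = 8.91 − 1.1717 = 7.74.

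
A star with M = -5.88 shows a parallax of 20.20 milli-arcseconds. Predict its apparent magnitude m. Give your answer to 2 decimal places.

d = 1/p = 1/0.02020″ = 49.505 pc.
m − M = 5 log₁₀ d − 5 = 5 log₁₀(49.505) − 5 = 8.4732 − 5 = 3.4732.
m = M + (m − M) = -5.88 + 3.4732 = -2.41.

m = -2.41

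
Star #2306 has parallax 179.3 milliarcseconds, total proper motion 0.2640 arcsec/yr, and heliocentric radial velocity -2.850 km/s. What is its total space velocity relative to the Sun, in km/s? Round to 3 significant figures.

d = 1/p = 1/0.1793″ = 5.5772 pc.
v_t = 4.740 μ d = 4.740 × 0.2640 × 5.5772 = 6.9791 km/s.
v = √(v_r² + v_t²) = √((-2.850)² + 6.9791²) = √56.8303 = 7.5386 km/s.

7.54 km/s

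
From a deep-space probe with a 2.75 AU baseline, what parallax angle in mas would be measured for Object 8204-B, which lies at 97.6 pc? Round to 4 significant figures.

28.18 mas

p (arcsec) = B (AU) / d (pc).
p = 2.75 / 97.6 = 0.028176 arcsec = 28.176 mas.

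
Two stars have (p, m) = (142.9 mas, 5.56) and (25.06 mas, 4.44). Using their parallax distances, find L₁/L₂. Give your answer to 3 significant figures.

L₁/L₂ = 0.0110

d₁ = 1/p₁ = 1/0.1429″ = 6.9979 pc; d₂ = 1/p₂ = 1/0.02506″ = 39.904 pc.
M₁ = m₁ − 5 log₁₀ d₁ + 5 = 5.56 − 4.2248 + 5 = 6.3352.
M₂ = 4.44 − 8.0051 + 5 = 1.4349.
L₁/L₂ = 10^(0.4(M₂ − M₁)) = 10^(0.4 × (-4.9003)) = 10^(-1.96012) = 0.010962.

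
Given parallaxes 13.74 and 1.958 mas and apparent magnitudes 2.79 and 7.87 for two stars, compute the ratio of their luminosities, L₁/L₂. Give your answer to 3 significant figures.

d₁ = 1/p₁ = 1/0.01374″ = 72.78 pc; d₂ = 1/p₂ = 1/0.001958″ = 510.73 pc.
M₁ = m₁ − 5 log₁₀ d₁ + 5 = 2.79 − 9.3101 + 5 = -1.5201.
M₂ = 7.87 − 13.5410 + 5 = -0.6710.
L₁/L₂ = 10^(0.4(M₂ − M₁)) = 10^(0.4 × 0.8491) = 10^0.33964 = 2.1859.

L₁/L₂ = 2.19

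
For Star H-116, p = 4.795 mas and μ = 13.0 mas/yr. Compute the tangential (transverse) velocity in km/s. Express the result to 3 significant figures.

12.9 km/s

d = 1/p = 1/0.004795″ = 208.55 pc.
μ = 13.0 mas/yr = 0.0130 ″/yr.
v_t = 4.74 × μ × d = 4.74 × 0.0130 × 208.55 = 12.851 km/s.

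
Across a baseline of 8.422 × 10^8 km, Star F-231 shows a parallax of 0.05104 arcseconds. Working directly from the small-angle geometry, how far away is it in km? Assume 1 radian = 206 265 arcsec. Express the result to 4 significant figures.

3.404 × 10^15 km

θ = 0.05104″ = 0.05104/206265 = 2.4745 × 10^-7 rad.
d = B/θ = (8.422 × 10^8) / (2.4745 × 10^-7) = 3.4035 × 10^15 km.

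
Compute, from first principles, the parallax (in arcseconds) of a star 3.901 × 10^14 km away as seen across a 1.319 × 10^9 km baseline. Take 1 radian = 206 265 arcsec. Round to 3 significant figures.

θ ≈ B/d = (1.319 × 10^9) / (3.901 × 10^14) = 3.3812 × 10^-6 rad.
In arcseconds: 3.3812 × 10^-6 × 206265 = 0.69742″.

0.697 arcsec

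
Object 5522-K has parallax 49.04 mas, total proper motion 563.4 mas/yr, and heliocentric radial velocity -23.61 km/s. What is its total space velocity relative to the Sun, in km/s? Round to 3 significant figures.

59.4 km/s

d = 1/p = 1/0.04904″ = 20.392 pc.
μ = 563.4 mas/yr = 0.5634 ″/yr.
v_t = 4.740 μ d = 4.740 × 0.5634 × 20.392 = 54.457 km/s.
v = √(v_r² + v_t²) = √((-23.61)² + 54.457²) = √3523 = 59.355 km/s.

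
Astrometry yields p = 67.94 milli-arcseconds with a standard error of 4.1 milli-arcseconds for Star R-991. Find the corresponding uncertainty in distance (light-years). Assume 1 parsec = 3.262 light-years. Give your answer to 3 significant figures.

2.90 ly

d = 1/p, so σ_d = σ_p / p².
σ_d = 0.00410 / (0.06794)² = 0.00410 / 0.0046158 = 0.88825 pc = 0.88825 × 3.262 ly = 2.8975 ly.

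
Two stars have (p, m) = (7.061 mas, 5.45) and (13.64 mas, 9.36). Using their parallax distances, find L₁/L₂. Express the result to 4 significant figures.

L₁/L₂ = 136.7

d₁ = 1/p₁ = 1/0.007061″ = 141.62 pc; d₂ = 1/p₂ = 1/0.01364″ = 73.314 pc.
M₁ = m₁ − 5 log₁₀ d₁ + 5 = 5.45 − 10.7556 + 5 = -0.3056.
M₂ = 9.36 − 9.3259 + 5 = 5.0341.
L₁/L₂ = 10^(0.4(M₂ − M₁)) = 10^(0.4 × 5.3397) = 10^2.13588 = 136.74.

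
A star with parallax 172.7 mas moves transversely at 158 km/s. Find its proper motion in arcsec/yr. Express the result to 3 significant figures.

d = 1/p = 1/0.1727″ = 5.7904 pc.
μ = v_t / (4.74 d) = 158 / (4.74 × 5.7904) = 158 / 27.446 = 5.7568 ″/yr.

5.76 arcsec/yr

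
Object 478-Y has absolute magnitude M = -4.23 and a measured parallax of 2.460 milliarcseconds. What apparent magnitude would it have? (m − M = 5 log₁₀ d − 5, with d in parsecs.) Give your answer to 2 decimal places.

m = 3.82

d = 1/p = 1/0.002460″ = 406.5 pc.
m − M = 5 log₁₀ d − 5 = 5 log₁₀(406.5) − 5 = 13.0453 − 5 = 8.0453.
m = M + (m − M) = -4.23 + 8.0453 = 3.82.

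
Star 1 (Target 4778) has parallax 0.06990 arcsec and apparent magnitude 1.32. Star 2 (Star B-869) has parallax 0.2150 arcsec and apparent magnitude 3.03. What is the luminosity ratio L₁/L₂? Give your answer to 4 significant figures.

L₁/L₂ = 45.70

d₁ = 1/p₁ = 1/0.06990″ = 14.306 pc; d₂ = 1/p₂ = 1/0.2150″ = 4.6512 pc.
M₁ = m₁ − 5 log₁₀ d₁ + 5 = 1.32 − 5.7776 + 5 = 0.5424.
M₂ = 3.03 − 3.3378 + 5 = 4.6922.
L₁/L₂ = 10^(0.4(M₂ − M₁)) = 10^(0.4 × 4.1498) = 10^1.65992 = 45.7.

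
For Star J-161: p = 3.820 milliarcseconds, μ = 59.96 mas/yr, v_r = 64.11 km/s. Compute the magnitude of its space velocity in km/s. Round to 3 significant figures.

98.2 km/s

d = 1/p = 1/0.003820″ = 261.78 pc.
μ = 59.96 mas/yr = 0.05996 ″/yr.
v_t = 4.740 μ d = 4.740 × 0.05996 × 261.78 = 74.401 km/s.
v = √(v_r² + v_t²) = √(64.11² + 74.401²) = √9645.6 = 98.212 km/s.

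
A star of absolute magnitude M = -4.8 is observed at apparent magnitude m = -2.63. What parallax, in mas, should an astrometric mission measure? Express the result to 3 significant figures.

36.8 mas

m − M = -2.63 − (-4.8) = 2.17.
d = 10^((m−M)/5 + 1) = 10^1.434 = 27.164 pc.
p = 1/d = 1/27.164 = 0.036813 arcsec = 36.813 mas.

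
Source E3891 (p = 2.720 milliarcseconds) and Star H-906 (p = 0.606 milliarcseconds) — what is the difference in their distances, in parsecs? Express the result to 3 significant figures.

d_A = 1/0.002720″ = 367.65 pc; d_B = 1/0.0006060″ = 1650.2 pc.
|d_B − d_A| = |1650.2 − 367.65| = 1282.6 pc.

1280 pc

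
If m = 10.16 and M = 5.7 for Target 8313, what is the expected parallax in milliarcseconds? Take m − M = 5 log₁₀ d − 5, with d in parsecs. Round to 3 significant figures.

12.8 mas

m − M = 10.16 − 5.7 = 4.46.
d = 10^((m−M)/5 + 1) = 10^1.892 = 77.983 pc.
p = 1/d = 1/77.983 = 0.012823 arcsec = 12.823 mas.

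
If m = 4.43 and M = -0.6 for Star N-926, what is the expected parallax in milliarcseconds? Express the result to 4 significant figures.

m − M = 4.43 − (-0.6) = 5.03.
d = 10^((m−M)/5 + 1) = 10^2.006 = 101.39 pc.
p = 1/d = 1/101.39 = 0.0098629 arcsec = 9.8629 mas.

9.863 mas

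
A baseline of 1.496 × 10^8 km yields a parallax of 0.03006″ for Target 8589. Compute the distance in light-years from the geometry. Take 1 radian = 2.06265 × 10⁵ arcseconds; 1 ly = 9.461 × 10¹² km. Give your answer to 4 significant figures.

θ = 0.03006″ = 0.03006/206265 = 1.4573 × 10^-7 rad.
d = B/θ = (1.496 × 10^8) / (1.4573 × 10^-7) = 1.0266 × 10^15 km = (1.0266 × 10^15) / (9.461 × 10^12) ly = 108.51 ly.

108.5 ly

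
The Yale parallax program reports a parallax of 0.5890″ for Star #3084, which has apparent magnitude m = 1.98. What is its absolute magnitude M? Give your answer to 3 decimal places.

d = 1/p = 1/0.5890″ = 1.6978 pc.
m − M = 5 log₁₀(1.6978) − 5 = 1.1494 − 5 = -3.8506.
M = m − (m − M) = 1.98 − (-3.8506) = 5.831.

M = 5.831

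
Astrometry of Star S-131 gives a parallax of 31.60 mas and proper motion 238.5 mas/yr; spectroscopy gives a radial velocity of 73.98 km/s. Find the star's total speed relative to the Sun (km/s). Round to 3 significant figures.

d = 1/p = 1/0.03160″ = 31.646 pc.
μ = 238.5 mas/yr = 0.2385 ″/yr.
v_t = 4.740 μ d = 4.740 × 0.2385 × 31.646 = 35.775 km/s.
v = √(v_r² + v_t²) = √(73.98² + 35.775²) = √6752.89 = 82.176 km/s.

82.2 km/s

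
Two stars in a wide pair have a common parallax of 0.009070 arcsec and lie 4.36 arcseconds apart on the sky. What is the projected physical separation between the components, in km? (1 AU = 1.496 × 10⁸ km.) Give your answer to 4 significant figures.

d = 1/p = 1/0.009070″ = 110.25 pc.
At distance d (pc), an angle of θ arcsec spans θ·d AU: s = 4.36 × 110.25 = 480.69 AU.
= 480.69 × 1.496 × 10⁸ km = 7.1911 × 10^10 km.

7.191 × 10^10 km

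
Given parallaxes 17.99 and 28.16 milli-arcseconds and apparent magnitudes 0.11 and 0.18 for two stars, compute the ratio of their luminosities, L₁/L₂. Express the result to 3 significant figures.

L₁/L₂ = 2.61

d₁ = 1/p₁ = 1/0.01799″ = 55.586 pc; d₂ = 1/p₂ = 1/0.02816″ = 35.511 pc.
M₁ = m₁ − 5 log₁₀ d₁ + 5 = 0.11 − 8.7248 + 5 = -3.6148.
M₂ = 0.18 − 7.7518 + 5 = -2.5718.
L₁/L₂ = 10^(0.4(M₂ − M₁)) = 10^(0.4 × 1.0430) = 10^0.41720 = 2.6134.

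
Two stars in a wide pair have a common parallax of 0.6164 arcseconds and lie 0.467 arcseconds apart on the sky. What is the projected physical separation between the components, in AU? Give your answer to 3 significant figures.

d = 1/p = 1/0.6164″ = 1.6223 pc.
At distance d (pc), an angle of θ arcsec spans θ·d AU: s = 0.467 × 1.6223 = 0.75761 AU.

0.758 AU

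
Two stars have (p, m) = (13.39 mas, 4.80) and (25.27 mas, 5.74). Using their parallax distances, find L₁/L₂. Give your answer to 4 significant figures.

d₁ = 1/p₁ = 1/0.01339″ = 74.683 pc; d₂ = 1/p₂ = 1/0.02527″ = 39.573 pc.
M₁ = m₁ − 5 log₁₀ d₁ + 5 = 4.80 − 9.3661 + 5 = 0.4339.
M₂ = 5.74 − 7.9870 + 5 = 2.7530.
L₁/L₂ = 10^(0.4(M₂ − M₁)) = 10^(0.4 × 2.3191) = 10^0.92764 = 8.4653.

L₁/L₂ = 8.465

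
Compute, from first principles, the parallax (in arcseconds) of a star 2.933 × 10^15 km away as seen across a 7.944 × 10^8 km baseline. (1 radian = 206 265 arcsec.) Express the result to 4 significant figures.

0.05587 arcsec

θ ≈ B/d = (7.944 × 10^8) / (2.933 × 10^15) = 2.7085 × 10^-7 rad.
In arcseconds: 2.7085 × 10^-7 × 206265 = 0.055867″.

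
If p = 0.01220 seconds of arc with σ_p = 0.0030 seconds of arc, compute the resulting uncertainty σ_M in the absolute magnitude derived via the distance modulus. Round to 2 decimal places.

M = m − 5 log₁₀ d + 5 = m + 5 log₁₀ p + 5, so ∂M/∂p = 5/(p ln 10).
σ_M = (5/ln 10) · (σ_p/p) = 2.1715 × 0.0030/0.01220 = 2.1715 × 0.2459 = 0.53397.

σ_M = 0.53 mag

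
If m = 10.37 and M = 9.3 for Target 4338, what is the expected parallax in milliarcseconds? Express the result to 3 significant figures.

61.1 mas

m − M = 10.37 − 9.3 = 1.07.
d = 10^((m−M)/5 + 1) = 10^1.214 = 16.368 pc.
p = 1/d = 1/16.368 = 0.061095 arcsec = 61.095 mas.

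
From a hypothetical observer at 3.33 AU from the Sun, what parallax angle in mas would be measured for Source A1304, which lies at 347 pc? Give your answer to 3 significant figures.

p (arcsec) = B (AU) / d (pc).
p = 3.33 / 347 = 0.0095965 arcsec = 9.5965 mas.

9.60 mas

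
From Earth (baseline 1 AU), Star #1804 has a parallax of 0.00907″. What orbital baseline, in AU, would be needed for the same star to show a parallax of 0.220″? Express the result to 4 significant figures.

24.26 AU

Parallax scales linearly with baseline: p ∝ B, so B = p_target / p_Earth × 1 AU.
B = 0.220 / 0.00907 = 24.256 AU.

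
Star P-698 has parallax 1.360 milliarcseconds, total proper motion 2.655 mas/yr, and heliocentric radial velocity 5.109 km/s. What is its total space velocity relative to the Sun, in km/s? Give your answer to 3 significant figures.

d = 1/p = 1/0.001360″ = 735.29 pc.
μ = 2.655 mas/yr = 0.002655 ″/yr.
v_t = 4.740 μ d = 4.740 × 0.002655 × 735.29 = 9.2534 km/s.
v = √(v_r² + v_t²) = √(5.109² + 9.2534²) = √111.727 = 10.57 km/s.

10.6 km/s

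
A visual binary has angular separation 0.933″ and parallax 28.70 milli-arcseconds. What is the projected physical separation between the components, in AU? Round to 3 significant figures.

32.5 AU

d = 1/p = 1/0.02870″ = 34.843 pc.
At distance d (pc), an angle of θ arcsec spans θ·d AU: s = 0.933 × 34.843 = 32.509 AU.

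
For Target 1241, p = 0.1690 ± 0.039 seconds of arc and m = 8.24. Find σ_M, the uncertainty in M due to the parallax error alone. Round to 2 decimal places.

σ_M = 0.50 mag

M = m − 5 log₁₀ d + 5 = m + 5 log₁₀ p + 5, so ∂M/∂p = 5/(p ln 10).
σ_M = (5/ln 10) · (σ_p/p) = 2.1715 × 0.039/0.1690 = 2.1715 × 0.23077 = 0.50112.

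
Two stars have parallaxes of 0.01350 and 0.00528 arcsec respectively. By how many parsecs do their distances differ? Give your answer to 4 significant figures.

115.3 pc

d_A = 1/0.01350″ = 74.074 pc; d_B = 1/0.005280″ = 189.39 pc.
|d_B − d_A| = |189.39 − 74.074| = 115.32 pc.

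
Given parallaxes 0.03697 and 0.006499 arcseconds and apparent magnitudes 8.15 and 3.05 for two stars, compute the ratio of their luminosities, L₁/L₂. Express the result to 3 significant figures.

L₁/L₂ = 0.000282

d₁ = 1/p₁ = 1/0.03697″ = 27.049 pc; d₂ = 1/p₂ = 1/0.006499″ = 153.87 pc.
M₁ = m₁ − 5 log₁₀ d₁ + 5 = 8.15 − 7.1608 + 5 = 5.9892.
M₂ = 3.05 − 10.9358 + 5 = -2.8858.
L₁/L₂ = 10^(0.4(M₂ − M₁)) = 10^(0.4 × (-8.8750)) = 10^(-3.55000) = 0.00028184.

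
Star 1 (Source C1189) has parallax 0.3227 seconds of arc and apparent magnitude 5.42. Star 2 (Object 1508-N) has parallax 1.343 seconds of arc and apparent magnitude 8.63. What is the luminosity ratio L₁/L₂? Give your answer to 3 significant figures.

d₁ = 1/p₁ = 1/0.3227″ = 3.0989 pc; d₂ = 1/p₂ = 1/1.343″ = 0.7446 pc.
M₁ = m₁ − 5 log₁₀ d₁ + 5 = 5.42 − 2.4560 + 5 = 7.9640.
M₂ = 8.63 − (-0.6404) + 5 = 14.2704.
L₁/L₂ = 10^(0.4(M₂ − M₁)) = 10^(0.4 × 6.3064) = 10^2.52256 = 333.09.

L₁/L₂ = 333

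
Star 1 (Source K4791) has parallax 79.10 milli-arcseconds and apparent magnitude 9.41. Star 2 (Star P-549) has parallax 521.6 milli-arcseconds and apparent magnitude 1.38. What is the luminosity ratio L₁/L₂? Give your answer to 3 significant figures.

d₁ = 1/p₁ = 1/0.07910″ = 12.642 pc; d₂ = 1/p₂ = 1/0.5216″ = 1.9172 pc.
M₁ = m₁ − 5 log₁₀ d₁ + 5 = 9.41 − 5.5091 + 5 = 8.9009.
M₂ = 1.38 − 1.4133 + 5 = 4.9667.
L₁/L₂ = 10^(0.4(M₂ − M₁)) = 10^(0.4 × (-3.9342)) = 10^(-1.57368) = 0.026688.

L₁/L₂ = 0.0267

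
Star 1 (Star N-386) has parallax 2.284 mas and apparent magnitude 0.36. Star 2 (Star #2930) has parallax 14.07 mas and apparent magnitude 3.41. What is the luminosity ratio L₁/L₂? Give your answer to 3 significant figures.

L₁/L₂ = 630

d₁ = 1/p₁ = 1/0.002284″ = 437.83 pc; d₂ = 1/p₂ = 1/0.01407″ = 71.073 pc.
M₁ = m₁ − 5 log₁₀ d₁ + 5 = 0.36 − 13.2065 + 5 = -7.8465.
M₂ = 3.41 − 9.2585 + 5 = -0.8485.
L₁/L₂ = 10^(0.4(M₂ − M₁)) = 10^(0.4 × 6.9980) = 10^2.79920 = 629.8.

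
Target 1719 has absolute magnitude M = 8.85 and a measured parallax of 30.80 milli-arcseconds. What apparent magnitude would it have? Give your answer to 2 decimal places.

d = 1/p = 1/0.03080″ = 32.468 pc.
m − M = 5 log₁₀ d − 5 = 5 log₁₀(32.468) − 5 = 7.5573 − 5 = 2.5573.
m = M + (m − M) = 8.85 + 2.5573 = 11.41.

m = 11.41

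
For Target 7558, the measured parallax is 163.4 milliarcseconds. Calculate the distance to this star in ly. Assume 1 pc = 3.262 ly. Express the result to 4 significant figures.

p = 163.4 milliarcseconds = 0.1634 arcsec.
d = 1/p = 1/0.1634 = 6.12 pc.
In light-years: 6.12 × 3.262 = 19.963 ly.

19.96 ly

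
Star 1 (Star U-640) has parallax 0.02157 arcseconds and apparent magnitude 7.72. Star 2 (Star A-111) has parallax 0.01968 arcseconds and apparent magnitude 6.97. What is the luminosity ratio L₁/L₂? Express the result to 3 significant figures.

L₁/L₂ = 0.417

d₁ = 1/p₁ = 1/0.02157″ = 46.361 pc; d₂ = 1/p₂ = 1/0.01968″ = 50.813 pc.
M₁ = m₁ − 5 log₁₀ d₁ + 5 = 7.72 − 8.3308 + 5 = 4.3892.
M₂ = 6.97 − 8.5299 + 5 = 3.4401.
L₁/L₂ = 10^(0.4(M₂ − M₁)) = 10^(0.4 × (-0.9491)) = 10^(-0.37964) = 0.41722.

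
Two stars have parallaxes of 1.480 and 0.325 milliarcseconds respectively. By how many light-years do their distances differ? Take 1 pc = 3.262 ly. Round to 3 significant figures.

d_A = 1/0.001480″ = 675.68 pc; d_B = 1/0.0003250″ = 3076.9 pc.
|d_B − d_A| = |3076.9 − 675.68| = 2401.2 pc = 2401.2 × 3.262 ly = 7832.7 ly.

7830 ly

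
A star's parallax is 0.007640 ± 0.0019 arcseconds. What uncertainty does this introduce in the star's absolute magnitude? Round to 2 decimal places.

σ_M = 0.54 mag

M = m − 5 log₁₀ d + 5 = m + 5 log₁₀ p + 5, so ∂M/∂p = 5/(p ln 10).
σ_M = (5/ln 10) · (σ_p/p) = 2.1715 × 0.0019/0.007640 = 2.1715 × 0.24869 = 0.54003.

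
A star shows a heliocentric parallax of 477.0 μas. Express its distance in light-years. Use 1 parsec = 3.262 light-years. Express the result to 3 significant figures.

p = 477.0 μas = 0.0004770 arcsec.
d = 1/p = 1/0.0004770 = 2096.4 pc.
In light-years: 2096.4 × 3.262 = 6838.5 ly.

6840 light years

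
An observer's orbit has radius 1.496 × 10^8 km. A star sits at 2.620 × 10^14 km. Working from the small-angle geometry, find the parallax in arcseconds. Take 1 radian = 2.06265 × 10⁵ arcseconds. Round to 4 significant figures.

θ ≈ B/d = (1.496 × 10^8) / (2.620 × 10^14) = 5.7099 × 10^-7 rad.
In arcseconds: 5.7099 × 10^-7 × 206265 = 0.11778″.

0.1178 arcsec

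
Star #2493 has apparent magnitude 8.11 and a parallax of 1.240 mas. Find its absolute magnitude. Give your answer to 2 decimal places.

M = -1.42

d = 1/p = 1/0.001240″ = 806.45 pc.
m − M = 5 log₁₀(806.45) − 5 = 14.5329 − 5 = 9.5329.
M = m − (m − M) = 8.11 − 9.5329 = -1.42.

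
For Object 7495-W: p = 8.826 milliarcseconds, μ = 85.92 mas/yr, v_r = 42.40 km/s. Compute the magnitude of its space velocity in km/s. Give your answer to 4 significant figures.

d = 1/p = 1/0.008826″ = 113.3 pc.
μ = 85.92 mas/yr = 0.08592 ″/yr.
v_t = 4.740 μ d = 4.740 × 0.08592 × 113.3 = 46.143 km/s.
v = √(v_r² + v_t²) = √(42.40² + 46.143²) = √3926.94 = 62.665 km/s.

62.67 km/s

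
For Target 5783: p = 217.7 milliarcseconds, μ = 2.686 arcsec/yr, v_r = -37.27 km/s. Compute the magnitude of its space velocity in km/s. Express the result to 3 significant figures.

69.3 km/s

d = 1/p = 1/0.2177″ = 4.5935 pc.
v_t = 4.740 μ d = 4.740 × 2.686 × 4.5935 = 58.483 km/s.
v = √(v_r² + v_t²) = √((-37.27)² + 58.483²) = √4809.31 = 69.349 km/s.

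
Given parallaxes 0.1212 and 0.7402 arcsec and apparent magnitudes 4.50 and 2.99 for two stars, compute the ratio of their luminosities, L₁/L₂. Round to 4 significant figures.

d₁ = 1/p₁ = 1/0.1212″ = 8.2508 pc; d₂ = 1/p₂ = 1/0.7402″ = 1.351 pc.
M₁ = m₁ − 5 log₁₀ d₁ + 5 = 4.50 − 4.5825 + 5 = 4.9175.
M₂ = 2.99 − 0.6533 + 5 = 7.3367.
L₁/L₂ = 10^(0.4(M₂ − M₁)) = 10^(0.4 × 2.4192) = 10^0.96768 = 9.2828.

L₁/L₂ = 9.283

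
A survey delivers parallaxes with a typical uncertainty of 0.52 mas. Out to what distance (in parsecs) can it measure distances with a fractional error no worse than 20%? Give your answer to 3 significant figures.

385 pc

σ_d/d = σ_p/p, so the condition is σ_p/p ≤ 0.20, i.e. p ≥ σ_p/0.20.
p_min = 0.52/0.20 = 2.6 mas = 0.0026 arcsec.
d_max = 1/p_min = 1/0.0026 = 384.62 pc.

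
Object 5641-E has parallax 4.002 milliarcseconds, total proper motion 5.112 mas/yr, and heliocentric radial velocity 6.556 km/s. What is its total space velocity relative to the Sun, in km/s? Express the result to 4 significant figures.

8.924 km/s

d = 1/p = 1/0.004002″ = 249.88 pc.
μ = 5.112 mas/yr = 0.005112 ″/yr.
v_t = 4.740 μ d = 4.740 × 0.005112 × 249.88 = 6.0548 km/s.
v = √(v_r² + v_t²) = √(6.556² + 6.0548²) = √79.6417 = 8.9242 km/s.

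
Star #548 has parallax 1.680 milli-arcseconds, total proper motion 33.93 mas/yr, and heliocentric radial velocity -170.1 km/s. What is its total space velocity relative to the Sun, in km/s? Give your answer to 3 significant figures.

195 km/s

d = 1/p = 1/0.001680″ = 595.24 pc.
μ = 33.93 mas/yr = 0.03393 ″/yr.
v_t = 4.740 μ d = 4.740 × 0.03393 × 595.24 = 95.731 km/s.
v = √(v_r² + v_t²) = √((-170.1)² + 95.731²) = √38098.4 = 195.19 km/s.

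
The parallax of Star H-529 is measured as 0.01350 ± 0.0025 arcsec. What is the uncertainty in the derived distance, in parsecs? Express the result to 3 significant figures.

13.7 pc

d = 1/p, so σ_d = σ_p / p².
σ_d = 0.00250 / (0.01350)² = 0.00250 / 0.00018225 = 13.717 pc.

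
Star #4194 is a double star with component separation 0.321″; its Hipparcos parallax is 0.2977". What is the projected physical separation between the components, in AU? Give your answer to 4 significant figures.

1.078 AU

d = 1/p = 1/0.2977″ = 3.3591 pc.
At distance d (pc), an angle of θ arcsec spans θ·d AU: s = 0.321 × 3.3591 = 1.0783 AU.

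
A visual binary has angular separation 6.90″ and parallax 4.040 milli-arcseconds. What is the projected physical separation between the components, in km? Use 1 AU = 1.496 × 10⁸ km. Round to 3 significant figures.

2.56 × 10^11 km

d = 1/p = 1/0.004040″ = 247.52 pc.
At distance d (pc), an angle of θ arcsec spans θ·d AU: s = 6.90 × 247.52 = 1707.9 AU.
= 1707.9 × 1.496 × 10⁸ km = 2.5550 × 10^11 km.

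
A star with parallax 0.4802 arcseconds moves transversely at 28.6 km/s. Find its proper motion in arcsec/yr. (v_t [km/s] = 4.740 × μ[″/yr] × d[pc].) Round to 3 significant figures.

d = 1/p = 1/0.4802″ = 2.0825 pc.
μ = v_t / (4.74 d) = 28.6 / (4.74 × 2.0825) = 28.6 / 9.8711 = 2.8973 ″/yr.

2.90 arcsec/yr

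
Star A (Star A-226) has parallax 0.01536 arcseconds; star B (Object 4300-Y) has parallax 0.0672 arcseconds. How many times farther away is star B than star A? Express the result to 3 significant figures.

0.229

Since d = 1/p, d_B/d_A = p_A/p_B.
= 0.01536 / 0.0672 = 0.22857.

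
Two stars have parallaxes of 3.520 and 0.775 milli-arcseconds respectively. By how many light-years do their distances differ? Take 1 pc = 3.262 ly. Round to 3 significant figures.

3280 ly

d_A = 1/0.003520″ = 284.09 pc; d_B = 1/0.0007750″ = 1290.3 pc.
|d_B − d_A| = |1290.3 − 284.09| = 1006.2 pc = 1006.2 × 3.262 ly = 3282.2 ly.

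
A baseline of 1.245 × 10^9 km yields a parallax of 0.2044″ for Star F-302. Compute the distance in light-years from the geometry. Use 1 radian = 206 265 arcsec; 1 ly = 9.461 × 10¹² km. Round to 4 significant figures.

θ = 0.2044″ = 0.2044/206265 = 9.9096 × 10^-7 rad.
d = B/θ = (1.245 × 10^9) / (9.9096 × 10^-7) = 1.2564 × 10^15 km = (1.2564 × 10^15) / (9.461 × 10^12) ly = 132.8 ly.

132.8 ly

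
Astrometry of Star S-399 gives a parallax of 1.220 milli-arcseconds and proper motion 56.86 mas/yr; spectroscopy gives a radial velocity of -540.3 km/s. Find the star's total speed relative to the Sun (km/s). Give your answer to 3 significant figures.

584 km/s

d = 1/p = 1/0.001220″ = 819.67 pc.
μ = 56.86 mas/yr = 0.05686 ″/yr.
v_t = 4.740 μ d = 4.740 × 0.05686 × 819.67 = 220.91 km/s.
v = √(v_r² + v_t²) = √((-540.3)² + 220.91²) = √340725 = 583.72 km/s.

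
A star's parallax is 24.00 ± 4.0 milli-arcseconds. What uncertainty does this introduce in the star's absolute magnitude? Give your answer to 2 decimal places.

M = m − 5 log₁₀ d + 5 = m + 5 log₁₀ p + 5, so ∂M/∂p = 5/(p ln 10).
σ_M = (5/ln 10) · (σ_p/p) = 2.1715 × 4.0/24.00 = 2.1715 × 0.16667 = 0.36192.

σ_M = 0.36 mag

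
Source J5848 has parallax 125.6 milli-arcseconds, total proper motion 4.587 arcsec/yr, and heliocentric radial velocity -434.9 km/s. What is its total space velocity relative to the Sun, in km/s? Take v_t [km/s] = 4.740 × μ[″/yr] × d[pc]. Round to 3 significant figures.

468 km/s

d = 1/p = 1/0.1256″ = 7.9618 pc.
v_t = 4.740 μ d = 4.740 × 4.587 × 7.9618 = 173.11 km/s.
v = √(v_r² + v_t²) = √((-434.9)² + 173.11²) = √219105 = 468.09 km/s.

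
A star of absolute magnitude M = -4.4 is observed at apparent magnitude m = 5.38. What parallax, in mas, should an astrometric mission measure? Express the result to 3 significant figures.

1.11 mas

m − M = 5.38 − (-4.4) = 9.78.
d = 10^((m−M)/5 + 1) = 10^2.956 = 903.65 pc.
p = 1/d = 1/903.65 = 0.0011066 arcsec = 1.1066 mas.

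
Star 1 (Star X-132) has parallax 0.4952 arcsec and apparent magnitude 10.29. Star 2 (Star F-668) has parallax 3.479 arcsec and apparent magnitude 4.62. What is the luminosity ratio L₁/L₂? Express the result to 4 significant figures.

d₁ = 1/p₁ = 1/0.4952″ = 2.0194 pc; d₂ = 1/p₂ = 1/3.479″ = 0.28744 pc.
M₁ = m₁ − 5 log₁₀ d₁ + 5 = 10.29 − 1.5261 + 5 = 13.7639.
M₂ = 4.62 − (-2.7073) + 5 = 12.3273.
L₁/L₂ = 10^(0.4(M₂ − M₁)) = 10^(0.4 × (-1.4366)) = 10^(-0.57464) = 0.26629.

L₁/L₂ = 0.2663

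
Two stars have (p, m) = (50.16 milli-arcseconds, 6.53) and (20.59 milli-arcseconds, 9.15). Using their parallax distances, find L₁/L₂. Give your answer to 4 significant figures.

d₁ = 1/p₁ = 1/0.05016″ = 19.936 pc; d₂ = 1/p₂ = 1/0.02059″ = 48.567 pc.
M₁ = m₁ − 5 log₁₀ d₁ + 5 = 6.53 − 6.4982 + 5 = 5.0318.
M₂ = 9.15 − 8.4317 + 5 = 5.7183.
L₁/L₂ = 10^(0.4(M₂ − M₁)) = 10^(0.4 × 0.6865) = 10^0.27460 = 1.8819.

L₁/L₂ = 1.882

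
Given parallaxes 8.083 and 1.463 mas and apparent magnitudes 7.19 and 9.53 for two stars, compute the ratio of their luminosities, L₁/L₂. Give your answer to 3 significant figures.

L₁/L₂ = 0.283

d₁ = 1/p₁ = 1/0.008083″ = 123.72 pc; d₂ = 1/p₂ = 1/0.001463″ = 683.53 pc.
M₁ = m₁ − 5 log₁₀ d₁ + 5 = 7.19 − 10.4622 + 5 = 1.7278.
M₂ = 9.53 − 14.1738 + 5 = 0.3562.
L₁/L₂ = 10^(0.4(M₂ − M₁)) = 10^(0.4 × (-1.3716)) = 10^(-0.54864) = 0.28272.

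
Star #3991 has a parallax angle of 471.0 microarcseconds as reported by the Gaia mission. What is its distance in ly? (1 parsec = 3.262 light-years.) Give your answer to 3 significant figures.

6930 ly

p = 471.0 microarcseconds = 0.0004710 arcsec.
d = 1/p = 1/0.0004710 = 2123.1 pc.
In light-years: 2123.1 × 3.262 = 6925.6 ly.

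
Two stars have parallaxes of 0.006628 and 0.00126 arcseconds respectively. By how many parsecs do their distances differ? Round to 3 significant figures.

d_A = 1/0.006628″ = 150.88 pc; d_B = 1/0.001260″ = 793.65 pc.
|d_B − d_A| = |793.65 − 150.88| = 642.77 pc.

643 pc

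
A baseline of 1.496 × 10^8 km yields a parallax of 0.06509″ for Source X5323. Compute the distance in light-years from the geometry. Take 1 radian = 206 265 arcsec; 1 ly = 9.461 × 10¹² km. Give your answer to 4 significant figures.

θ = 0.06509″ = 0.06509/206265 = 3.1556 × 10^-7 rad.
d = B/θ = (1.496 × 10^8) / (3.1556 × 10^-7) = 4.7408 × 10^14 km = (4.7408 × 10^14) / (9.461 × 10^12) ly = 50.109 ly.

50.11 ly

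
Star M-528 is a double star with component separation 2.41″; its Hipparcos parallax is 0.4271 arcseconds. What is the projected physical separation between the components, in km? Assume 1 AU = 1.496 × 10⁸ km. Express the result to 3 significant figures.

d = 1/p = 1/0.4271″ = 2.3414 pc.
At distance d (pc), an angle of θ arcsec spans θ·d AU: s = 2.41 × 2.3414 = 5.6428 AU.
= 5.6428 × 1.496 × 10⁸ km = 8.4416 × 10^8 km.

8.44 × 10^8 km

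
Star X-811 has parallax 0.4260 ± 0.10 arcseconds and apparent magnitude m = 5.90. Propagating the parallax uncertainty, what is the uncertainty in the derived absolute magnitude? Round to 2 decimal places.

M = m − 5 log₁₀ d + 5 = m + 5 log₁₀ p + 5, so ∂M/∂p = 5/(p ln 10).
σ_M = (5/ln 10) · (σ_p/p) = 2.1715 × 0.10/0.4260 = 2.1715 × 0.23474 = 0.50974.

σ_M = 0.51 mag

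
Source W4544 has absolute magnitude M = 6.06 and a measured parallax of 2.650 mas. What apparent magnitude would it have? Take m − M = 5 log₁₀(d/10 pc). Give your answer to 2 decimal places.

m = 13.94

d = 1/p = 1/0.002650″ = 377.36 pc.
m − M = 5 log₁₀ d − 5 = 5 log₁₀(377.36) − 5 = 12.8838 − 5 = 7.8838.
m = M + (m − M) = 6.06 + 7.8838 = 13.94.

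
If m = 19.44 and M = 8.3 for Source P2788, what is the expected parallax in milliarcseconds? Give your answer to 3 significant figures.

0.592 mas

m − M = 19.44 − 8.3 = 11.14.
d = 10^((m−M)/5 + 1) = 10^3.228 = 1690.4 pc.
p = 1/d = 1/1690.4 = 0.00059158 arcsec = 0.59158 mas.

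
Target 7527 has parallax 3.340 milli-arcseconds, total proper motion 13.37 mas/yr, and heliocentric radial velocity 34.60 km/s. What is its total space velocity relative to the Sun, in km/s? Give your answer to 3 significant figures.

39.5 km/s

d = 1/p = 1/0.003340″ = 299.4 pc.
μ = 13.37 mas/yr = 0.01337 ″/yr.
v_t = 4.740 μ d = 4.740 × 0.01337 × 299.4 = 18.974 km/s.
v = √(v_r² + v_t²) = √(34.60² + 18.974²) = √1557.17 = 39.461 km/s.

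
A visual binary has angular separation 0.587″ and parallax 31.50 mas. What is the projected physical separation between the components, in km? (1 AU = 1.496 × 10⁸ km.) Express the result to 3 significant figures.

d = 1/p = 1/0.03150″ = 31.746 pc.
At distance d (pc), an angle of θ arcsec spans θ·d AU: s = 0.587 × 31.746 = 18.635 AU.
= 18.635 × 1.496 × 10⁸ km = 2.7878 × 10^9 km.

2.79 × 10^9 km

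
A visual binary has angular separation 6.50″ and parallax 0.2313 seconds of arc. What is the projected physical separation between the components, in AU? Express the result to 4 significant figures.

28.10 AU

d = 1/p = 1/0.2313″ = 4.3234 pc.
At distance d (pc), an angle of θ arcsec spans θ·d AU: s = 6.50 × 4.3234 = 28.102 AU.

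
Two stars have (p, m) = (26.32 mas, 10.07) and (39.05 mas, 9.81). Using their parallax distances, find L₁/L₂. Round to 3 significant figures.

d₁ = 1/p₁ = 1/0.02632″ = 37.994 pc; d₂ = 1/p₂ = 1/0.03905″ = 25.608 pc.
M₁ = m₁ − 5 log₁₀ d₁ + 5 = 10.07 − 7.8986 + 5 = 7.1714.
M₂ = 9.81 − 7.0419 + 5 = 7.7681.
L₁/L₂ = 10^(0.4(M₂ − M₁)) = 10^(0.4 × 0.5967) = 10^0.23868 = 1.7325.

L₁/L₂ = 1.73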